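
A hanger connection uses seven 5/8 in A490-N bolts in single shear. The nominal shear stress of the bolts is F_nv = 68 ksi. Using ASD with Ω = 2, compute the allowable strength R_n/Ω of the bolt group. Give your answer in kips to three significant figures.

73 kips

A_b = π × 0.625² / 4 = 0.3068 in².
R_n = F_nv · A_b · n · n_s = 68 × 0.3068 × 7 × 1 = 146 kips.
Allowable strength R_n/Ω = 146 / 2 = 73 kips.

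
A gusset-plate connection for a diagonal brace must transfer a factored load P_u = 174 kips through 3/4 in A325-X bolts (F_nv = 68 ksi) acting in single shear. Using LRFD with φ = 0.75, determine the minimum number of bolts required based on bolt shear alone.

A_b = π·0.75²/4 = 0.4418 in².
Per-bolt design strength φR_n = 0.75 × 68 × 0.4418 × 1 = 22.53 kips.
n ≥ 174 / 22.53 = 7.723 → use 8 bolts.

8 bolts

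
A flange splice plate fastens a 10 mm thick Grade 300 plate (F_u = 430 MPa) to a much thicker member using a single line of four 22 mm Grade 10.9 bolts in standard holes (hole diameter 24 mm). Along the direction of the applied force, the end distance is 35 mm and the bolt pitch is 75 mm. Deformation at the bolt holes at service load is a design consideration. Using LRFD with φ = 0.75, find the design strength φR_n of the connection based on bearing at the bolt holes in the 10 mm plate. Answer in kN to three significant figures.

600 kN

Per bolt r_n = 1.2 l_c t F_u ≤ 2.4 d t F_u; upper limit = 2.4 × 22 × 10 × 430 / 1000 = 227 kN.
Edge bolt: l_c = 35 − 24/2 = 23 mm → 1.2 × 23 × 10 × 430 / 1000 = 118.7 → r_n = 118.7 kN.
Interior bolts: l_c = 75 − 24 = 51 mm → 1.2 × 51 × 10 × 430 / 1000 = 263.2 → r_n = 227 kN.
R_n = 1 × 118.7 + 3 × 227 = 799.8 kN.
Design strength φR_n = 0.75 × 799.8 = 600 kN.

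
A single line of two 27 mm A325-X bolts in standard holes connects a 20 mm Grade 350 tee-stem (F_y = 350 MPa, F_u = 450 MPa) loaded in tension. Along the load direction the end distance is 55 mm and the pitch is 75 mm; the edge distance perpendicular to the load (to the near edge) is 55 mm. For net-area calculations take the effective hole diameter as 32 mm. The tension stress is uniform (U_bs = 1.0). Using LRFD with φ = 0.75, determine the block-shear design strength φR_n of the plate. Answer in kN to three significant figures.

Shear plane L_v = 55 + 1·75 = 130 mm; A_gv = 130 × 20 = 2600 mm².
A_nv = (130 − 1.5·32) × 20 = 1640 mm².
A_nt = (55 − 0.5·32) × 20 = 780 mm².
0.6 F_u A_nv = 442.8 kN; 0.6 F_y A_gv = 546 kN → shear rupture governs the shear term.
R_n = 442.8 + 1.0 × 450 × 780 / 1000 = 793.8 kN.
Design strength φR_n = 0.75 × 793.8 = 595 kN.

595 kN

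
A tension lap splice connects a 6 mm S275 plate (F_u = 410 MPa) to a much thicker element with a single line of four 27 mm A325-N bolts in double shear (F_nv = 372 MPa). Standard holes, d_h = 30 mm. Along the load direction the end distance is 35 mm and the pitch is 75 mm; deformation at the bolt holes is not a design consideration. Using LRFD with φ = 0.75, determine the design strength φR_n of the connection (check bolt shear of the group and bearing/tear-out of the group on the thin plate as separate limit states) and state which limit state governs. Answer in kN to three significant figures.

Bolt shear: A_b = π·27²/4 = 572.6 mm²; R_n = 372 × 572.6 × 4 × 2 / 1000 = 1704 kN → 0.75 × 1704 = 1280 kN.
Bearing (1.5 l_c t F_u ≤ 3.0 d t F_u): upper limit = 3.0·27·6·410 / 1000 = 199.3 kN.
  Edge l_c = 35 − 30/2 = 20 → r_n = 73.8 kN; interior l_c = 75 − 30 = 45 → r_n = 166.1 kN.
  R_n,bearing = 1·73.8 + 3·166.1 = 572 kN → 0.75 × 572 = 429 kN.
Bearing governs: 429 kN.

429 kN (bearing governs)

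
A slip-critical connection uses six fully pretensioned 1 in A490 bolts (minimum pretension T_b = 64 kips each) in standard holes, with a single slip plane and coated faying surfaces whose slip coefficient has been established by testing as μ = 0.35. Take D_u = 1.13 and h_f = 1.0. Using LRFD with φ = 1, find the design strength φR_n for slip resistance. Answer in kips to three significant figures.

152 kips

R_n = μ · D_u · h_f · T_b · n_s · n_b = 0.35 × 1.13 × 1.0 × 64 × 1 × 6 = 151.9 kips.
Design strength φR_n = 1 × 151.9 = 152 kips.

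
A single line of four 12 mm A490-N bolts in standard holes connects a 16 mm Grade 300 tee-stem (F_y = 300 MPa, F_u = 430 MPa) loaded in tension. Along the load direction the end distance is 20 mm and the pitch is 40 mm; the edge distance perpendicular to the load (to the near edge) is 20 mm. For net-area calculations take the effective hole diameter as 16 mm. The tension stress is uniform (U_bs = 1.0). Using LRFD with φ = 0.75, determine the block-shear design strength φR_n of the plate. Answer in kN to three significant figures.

322 kN

Shear plane L_v = 20 + 3·40 = 140 mm; A_gv = 140 × 16 = 2240 mm².
A_nv = (140 − 3.5·16) × 16 = 1344 mm².
A_nt = (20 − 0.5·16) × 16 = 192 mm².
0.6 F_u A_nv = 346.8 kN; 0.6 F_y A_gv = 403.2 kN → shear rupture governs the shear term.
R_n = 346.8 + 1.0 × 430 × 192 / 1000 = 429.3 kN.
Design strength φR_n = 0.75 × 429.3 = 322 kN.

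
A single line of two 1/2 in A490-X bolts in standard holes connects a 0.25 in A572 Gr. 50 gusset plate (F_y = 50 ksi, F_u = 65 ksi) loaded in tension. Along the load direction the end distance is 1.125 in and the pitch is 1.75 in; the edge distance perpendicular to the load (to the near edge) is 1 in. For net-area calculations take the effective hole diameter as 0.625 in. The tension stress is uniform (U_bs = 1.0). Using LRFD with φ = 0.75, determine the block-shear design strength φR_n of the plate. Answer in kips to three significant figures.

Shear plane L_v = 1.125 + 1·1.75 = 2.875 in; A_gv = 2.875 × 0.25 = 0.7188 in².
A_nv = (2.875 − 1.5·0.625) × 0.25 = 0.4844 in².
A_nt = (1 − 0.5·0.625) × 0.25 = 0.1719 in².
0.6 F_u A_nv = 18.89 kips; 0.6 F_y A_gv = 21.56 kips → shear rupture governs the shear term.
R_n = 18.89 + 1.0 × 65 × 0.1719 = 30.06 kips.
Design strength φR_n = 0.75 × 30.06 = 22.5 kips.

22.5 kips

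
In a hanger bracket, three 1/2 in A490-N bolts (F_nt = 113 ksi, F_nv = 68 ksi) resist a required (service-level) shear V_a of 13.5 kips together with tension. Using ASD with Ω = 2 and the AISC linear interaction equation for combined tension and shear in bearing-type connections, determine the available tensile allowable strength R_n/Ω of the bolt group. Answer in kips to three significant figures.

A_b = π·0.5²/4 = 0.1963 in²; f_rv = 13.5 / (3 × 0.1963) = 22.92 ksi.
F'_nt = 1.3 F_nt − (Ω F_nt / F_nv) f_rv = 1.3·113 − (2·113/68)·22.92 = 70.73 ksi, capped at F_nt → F'_nt = 70.73 ksi.
R_n = F'_nt · A_b · n = 70.73 × 0.1963 × 3 = 41.66 kips.
Allowable strength R_n/Ω = 41.66 / 2 = 20.8 kips.

20.8 kips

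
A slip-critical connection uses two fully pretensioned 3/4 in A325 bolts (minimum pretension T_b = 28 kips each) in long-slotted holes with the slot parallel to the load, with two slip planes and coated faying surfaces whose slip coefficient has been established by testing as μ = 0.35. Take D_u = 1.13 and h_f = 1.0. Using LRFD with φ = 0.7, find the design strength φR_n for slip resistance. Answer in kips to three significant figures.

31 kips

R_n = μ · D_u · h_f · T_b · n_s · n_b = 0.35 × 1.13 × 1.0 × 28 × 2 × 2 = 44.3 kips.
Design strength φR_n = 0.7 × 44.3 = 31 kips.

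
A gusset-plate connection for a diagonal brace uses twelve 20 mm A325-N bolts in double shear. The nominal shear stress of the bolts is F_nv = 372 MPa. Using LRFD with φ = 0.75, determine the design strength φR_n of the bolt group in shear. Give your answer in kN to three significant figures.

2100 kN

A_b = π × 20² / 4 = 314.2 mm².
R_n = F_nv · A_b · n · n_s = 372 × 314.2 × 12 × 2 / 1000 = 2805 kN.
Design strength φR_n = 0.75 × 2805 = 2100 kN.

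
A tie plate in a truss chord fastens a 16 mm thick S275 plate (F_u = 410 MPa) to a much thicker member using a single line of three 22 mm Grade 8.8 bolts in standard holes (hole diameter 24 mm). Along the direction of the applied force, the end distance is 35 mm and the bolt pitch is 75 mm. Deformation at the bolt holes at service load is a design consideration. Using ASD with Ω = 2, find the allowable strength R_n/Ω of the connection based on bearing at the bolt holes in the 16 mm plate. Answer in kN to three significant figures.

Per bolt r_n = 1.2 l_c t F_u ≤ 2.4 d t F_u; upper limit = 2.4 × 22 × 16 × 410 / 1000 = 346.4 kN.
Edge bolt: l_c = 35 − 24/2 = 23 mm → 1.2 × 23 × 16 × 410 / 1000 = 181.1 → r_n = 181.1 kN.
Interior bolts: l_c = 75 − 24 = 51 mm → 1.2 × 51 × 16 × 410 / 1000 = 401.5 → r_n = 346.4 kN.
R_n = 1 × 181.1 + 2 × 346.4 = 873.8 kN.
Allowable strength R_n/Ω = 873.8 / 2 = 437 kN.

437 kN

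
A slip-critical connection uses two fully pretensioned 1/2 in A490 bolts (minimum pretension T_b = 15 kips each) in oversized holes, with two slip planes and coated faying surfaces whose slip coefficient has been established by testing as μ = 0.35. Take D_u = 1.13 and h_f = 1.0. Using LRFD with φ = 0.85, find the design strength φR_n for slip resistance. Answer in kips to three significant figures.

20.2 kips

R_n = μ · D_u · h_f · T_b · n_s · n_b = 0.35 × 1.13 × 1.0 × 15 × 2 × 2 = 23.73 kips.
Design strength φR_n = 0.85 × 23.73 = 20.2 kips.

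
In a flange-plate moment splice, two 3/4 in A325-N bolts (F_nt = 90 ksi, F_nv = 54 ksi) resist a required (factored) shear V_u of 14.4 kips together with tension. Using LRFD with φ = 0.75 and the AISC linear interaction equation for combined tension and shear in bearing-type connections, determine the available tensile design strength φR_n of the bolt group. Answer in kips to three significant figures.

A_b = π·0.75²/4 = 0.4418 in²; f_rv = 14.4 / (2 × 0.4418) = 16.3 ksi.
F'_nt = 1.3 F_nt − (F_nt / φF_nv) f_rv = 1.3·90 − (90/(0.75·54))·16.3 = 80.78 ksi, capped at F_nt → F'_nt = 80.78 ksi.
R_n = F'_nt · A_b · n = 80.78 × 0.4418 × 2 = 71.38 kips.
Design strength φR_n = 0.75 × 71.38 = 53.5 kips.

53.5 kips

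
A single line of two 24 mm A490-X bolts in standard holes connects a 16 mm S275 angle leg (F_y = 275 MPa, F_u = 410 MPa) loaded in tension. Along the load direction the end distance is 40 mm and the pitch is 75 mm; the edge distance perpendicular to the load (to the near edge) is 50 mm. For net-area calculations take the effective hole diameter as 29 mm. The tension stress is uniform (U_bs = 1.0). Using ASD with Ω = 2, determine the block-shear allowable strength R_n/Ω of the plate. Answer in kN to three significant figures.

Shear plane L_v = 40 + 1·75 = 115 mm; A_gv = 115 × 16 = 1840 mm².
A_nv = (115 − 1.5·29) × 16 = 1144 mm².
A_nt = (50 − 0.5·29) × 16 = 568 mm².
0.6 F_u A_nv = 281.4 kN; 0.6 F_y A_gv = 303.6 kN → shear rupture governs the shear term.
R_n = 281.4 + 1.0 × 410 × 568 / 1000 = 514.3 kN.
Allowable strength R_n/Ω = 514.3 / 2 = 257 kN.

257 kN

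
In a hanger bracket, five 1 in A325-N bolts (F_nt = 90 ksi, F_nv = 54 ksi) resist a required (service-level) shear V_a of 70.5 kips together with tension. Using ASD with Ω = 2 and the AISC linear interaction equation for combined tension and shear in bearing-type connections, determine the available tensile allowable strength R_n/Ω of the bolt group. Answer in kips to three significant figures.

112 kips

A_b = π·1²/4 = 0.7854 in²; f_rv = 70.5 / (5 × 0.7854) = 17.95 ksi.
F'_nt = 1.3 F_nt − (Ω F_nt / F_nv) f_rv = 1.3·90 − (2·90/54)·17.95 = 57.16 ksi, capped at F_nt → F'_nt = 57.16 ksi.
R_n = F'_nt · A_b · n = 57.16 × 0.7854 × 5 = 224.5 kips.
Allowable strength R_n/Ω = 224.5 / 2 = 112 kips.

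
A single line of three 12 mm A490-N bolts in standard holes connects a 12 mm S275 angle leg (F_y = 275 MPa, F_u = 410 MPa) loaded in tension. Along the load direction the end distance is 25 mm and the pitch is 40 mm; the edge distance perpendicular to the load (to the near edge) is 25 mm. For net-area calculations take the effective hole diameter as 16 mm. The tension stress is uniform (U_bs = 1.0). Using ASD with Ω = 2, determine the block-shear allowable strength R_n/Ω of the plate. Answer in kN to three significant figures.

138 kN

Shear plane L_v = 25 + 2·40 = 105 mm; A_gv = 105 × 12 = 1260 mm².
A_nv = (105 − 2.5·16) × 12 = 780 mm².
A_nt = (25 − 0.5·16) × 12 = 204 mm².
0.6 F_u A_nv = 191.9 kN; 0.6 F_y A_gv = 207.9 kN → shear rupture governs the shear term.
R_n = 191.9 + 1.0 × 410 × 204 / 1000 = 275.5 kN.
Allowable strength R_n/Ω = 275.5 / 2 = 138 kN.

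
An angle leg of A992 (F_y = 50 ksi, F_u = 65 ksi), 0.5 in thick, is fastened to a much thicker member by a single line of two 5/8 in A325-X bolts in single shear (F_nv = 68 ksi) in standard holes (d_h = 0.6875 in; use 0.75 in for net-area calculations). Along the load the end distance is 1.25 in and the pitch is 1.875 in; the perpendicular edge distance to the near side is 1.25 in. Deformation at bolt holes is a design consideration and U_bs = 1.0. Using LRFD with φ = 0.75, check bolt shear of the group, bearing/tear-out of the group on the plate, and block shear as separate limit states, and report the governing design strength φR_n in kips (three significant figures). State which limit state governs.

31.3 kips (bolt shear governs)

Bolt shear: A_b = π·0.625²/4 = 0.3068 in²; R_n = 68 × 0.3068 × 2 × 1 = 41.72 kips → 0.75 × 41.72 = 31.3 kips.
Bearing: edge l_c = 0.9062, r_n = 35.34 kips; interior l_c = 1.188, r_n = 46.31 kips; R_n = 35.34 + 1·46.31 = 81.66 kips → 61.2 kips.
Block shear: A_gv = 1.562, A_nv = 1, A_nt = 0.4375 in²; R_n = min(0.6F_uA_nv, 0.6F_yA_gv) + U_bs·F_u·A_nt = 67.44 kips → 50.6 kips.
Bolt shear governs: 31.3 kips.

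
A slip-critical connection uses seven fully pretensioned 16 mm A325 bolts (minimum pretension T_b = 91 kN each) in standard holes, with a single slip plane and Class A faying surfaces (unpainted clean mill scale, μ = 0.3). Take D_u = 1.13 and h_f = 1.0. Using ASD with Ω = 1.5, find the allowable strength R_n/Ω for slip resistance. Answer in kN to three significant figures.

R_n = μ · D_u · h_f · T_b · n_s · n_b = 0.3 × 1.13 × 1.0 × 91 × 1 × 7 = 215.9 kN.
Allowable strength R_n/Ω = 215.9 / 1.5 = 144 kN.

144 kN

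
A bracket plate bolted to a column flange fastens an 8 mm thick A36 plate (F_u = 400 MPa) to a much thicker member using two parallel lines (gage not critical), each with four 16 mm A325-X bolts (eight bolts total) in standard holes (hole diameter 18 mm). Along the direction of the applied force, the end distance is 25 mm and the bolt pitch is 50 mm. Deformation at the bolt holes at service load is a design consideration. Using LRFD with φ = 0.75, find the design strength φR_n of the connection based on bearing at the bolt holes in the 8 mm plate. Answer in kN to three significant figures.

Per bolt r_n = 1.2 l_c t F_u ≤ 2.4 d t F_u; upper limit = 2.4 × 16 × 8 × 400 / 1000 = 122.9 kN.
Edge bolt: l_c = 25 − 18/2 = 16 mm → 1.2 × 16 × 8 × 400 / 1000 = 61.44 → r_n = 61.44 kN.
Interior bolts: l_c = 50 − 18 = 32 mm → 1.2 × 32 × 8 × 400 / 1000 = 122.9 → r_n = 122.9 kN.
R_n = 2 × 61.44 + 6 × 122.9 = 860.2 kN.
Design strength φR_n = 0.75 × 860.2 = 645 kN.

645 kN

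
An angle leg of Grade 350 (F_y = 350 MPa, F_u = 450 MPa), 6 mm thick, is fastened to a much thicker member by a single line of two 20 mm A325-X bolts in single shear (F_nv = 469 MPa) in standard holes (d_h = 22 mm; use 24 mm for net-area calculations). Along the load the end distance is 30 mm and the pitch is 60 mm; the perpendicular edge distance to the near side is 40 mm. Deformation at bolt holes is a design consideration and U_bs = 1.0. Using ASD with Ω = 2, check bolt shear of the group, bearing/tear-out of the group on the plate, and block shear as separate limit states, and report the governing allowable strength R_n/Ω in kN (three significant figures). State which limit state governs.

81.5 kN (block shear governs)

Bolt shear: A_b = π·20²/4 = 314.2 mm²; R_n = 469 × 314.2 × 2 × 1 / 1000 = 294.7 kN → 294.7 / 2 = 147 kN.
Bearing: edge l_c = 19, r_n = 61.56 kN; interior l_c = 38, r_n = 123.1 kN; R_n = 61.56 + 1·123.1 = 184.7 kN → 92.3 kN.
Block shear: A_gv = 540, A_nv = 324, A_nt = 168 mm²; R_n = min(0.6F_uA_nv, 0.6F_yA_gv) + U_bs·F_u·A_nt = 163.1 kN → 81.5 kN.
Block shear governs: 81.5 kN.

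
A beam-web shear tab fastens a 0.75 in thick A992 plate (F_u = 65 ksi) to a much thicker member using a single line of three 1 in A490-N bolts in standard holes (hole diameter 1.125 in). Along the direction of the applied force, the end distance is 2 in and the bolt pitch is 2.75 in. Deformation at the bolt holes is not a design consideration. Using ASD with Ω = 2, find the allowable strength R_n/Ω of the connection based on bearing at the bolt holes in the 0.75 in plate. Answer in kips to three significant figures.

171 kips

Per bolt r_n = 1.5 l_c t F_u ≤ 3.0 d t F_u; upper limit = 3.0 × 1 × 0.75 × 65 = 146.2 kips.
Edge bolt: l_c = 2 − 1.125/2 = 1.438 in → 1.5 × 1.438 × 0.75 × 65 = 105.1 → r_n = 105.1 kips.
Interior bolts: l_c = 2.75 − 1.125 = 1.625 in → 1.5 × 1.625 × 0.75 × 65 = 118.8 → r_n = 118.8 kips.
R_n = 1 × 105.1 + 2 × 118.8 = 342.8 kips.
Allowable strength R_n/Ω = 342.8 / 2 = 171 kips.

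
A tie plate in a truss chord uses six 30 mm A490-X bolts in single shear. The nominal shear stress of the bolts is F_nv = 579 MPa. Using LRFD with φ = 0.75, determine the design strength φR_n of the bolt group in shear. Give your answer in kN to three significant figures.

A_b = π × 30² / 4 = 706.9 mm².
R_n = F_nv · A_b · n · n_s = 579 × 706.9 × 6 × 1 / 1000 = 2456 kN.
Design strength φR_n = 0.75 × 2456 = 1840 kN.

1840 kN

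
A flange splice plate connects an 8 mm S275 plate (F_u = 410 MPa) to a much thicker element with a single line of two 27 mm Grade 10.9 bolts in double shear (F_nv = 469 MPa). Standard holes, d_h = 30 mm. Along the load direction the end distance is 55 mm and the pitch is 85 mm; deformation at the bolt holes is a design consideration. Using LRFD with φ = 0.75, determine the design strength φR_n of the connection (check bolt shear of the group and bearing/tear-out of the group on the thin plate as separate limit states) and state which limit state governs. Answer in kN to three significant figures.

Bolt shear: A_b = π·27²/4 = 572.6 mm²; R_n = 469 × 572.6 × 2 × 2 / 1000 = 1074 kN → 0.75 × 1074 = 806 kN.
Bearing (1.2 l_c t F_u ≤ 2.4 d t F_u): upper limit = 2.4·27·8·410 / 1000 = 212.5 kN.
  Edge l_c = 55 − 30/2 = 40 → r_n = 157.4 kN; interior l_c = 85 − 30 = 55 → r_n = 212.5 kN.
  R_n,bearing = 1·157.4 + 1·212.5 = 370 kN → 0.75 × 370 = 277 kN.
Bearing governs: 277 kN.

277 kN (bearing governs)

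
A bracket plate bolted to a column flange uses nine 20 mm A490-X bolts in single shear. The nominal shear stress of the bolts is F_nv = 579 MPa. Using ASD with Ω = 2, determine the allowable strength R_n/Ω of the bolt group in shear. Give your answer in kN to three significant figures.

A_b = π × 20² / 4 = 314.2 mm².
R_n = F_nv · A_b · n · n_s = 579 × 314.2 × 9 × 1 / 1000 = 1637 kN.
Allowable strength R_n/Ω = 1637 / 2 = 819 kN.

819 kN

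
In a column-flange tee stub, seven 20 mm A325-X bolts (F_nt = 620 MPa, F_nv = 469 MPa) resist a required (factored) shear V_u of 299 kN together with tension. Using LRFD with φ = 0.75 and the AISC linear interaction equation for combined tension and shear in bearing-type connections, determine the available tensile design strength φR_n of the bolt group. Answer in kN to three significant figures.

A_b = π·20²/4 = 314.2 mm²; f_rv = 299 × 1000 / (7 × 314.2) = 136 MPa.
F'_nt = 1.3 F_nt − (F_nt / φF_nv) f_rv = 1.3·620 − (620/(0.75·469))·136 = 566.3 MPa, capped at F_nt → F'_nt = 566.3 MPa.
R_n = F'_nt · A_b · n = 566.3 × 314.2 × 7 / 1000 = 1245 kN.
Design strength φR_n = 0.75 × 1245 = 934 kN.

934 kN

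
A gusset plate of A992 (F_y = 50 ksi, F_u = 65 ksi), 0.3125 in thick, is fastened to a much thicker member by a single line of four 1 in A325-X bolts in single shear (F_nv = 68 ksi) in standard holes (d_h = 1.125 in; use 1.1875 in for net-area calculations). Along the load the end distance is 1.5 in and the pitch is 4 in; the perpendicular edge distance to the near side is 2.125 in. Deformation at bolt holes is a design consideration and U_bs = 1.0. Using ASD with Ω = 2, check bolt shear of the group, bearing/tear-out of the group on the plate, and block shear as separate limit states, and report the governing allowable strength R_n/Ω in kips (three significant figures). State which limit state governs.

Bolt shear: A_b = π·1²/4 = 0.7854 in²; R_n = 68 × 0.7854 × 4 × 1 = 213.6 kips → 213.6 / 2 = 107 kips.
Bearing: edge l_c = 0.9375, r_n = 22.85 kips; interior l_c = 2.875, r_n = 48.75 kips; R_n = 22.85 + 3·48.75 = 169.1 kips → 84.6 kips.
Block shear: A_gv = 4.219, A_nv = 2.92, A_nt = 0.4785 in²; R_n = min(0.6F_uA_nv, 0.6F_yA_gv) + U_bs·F_u·A_nt = 145 kips → 72.5 kips.
Block shear governs: 72.5 kips.

72.5 kips (block shear governs)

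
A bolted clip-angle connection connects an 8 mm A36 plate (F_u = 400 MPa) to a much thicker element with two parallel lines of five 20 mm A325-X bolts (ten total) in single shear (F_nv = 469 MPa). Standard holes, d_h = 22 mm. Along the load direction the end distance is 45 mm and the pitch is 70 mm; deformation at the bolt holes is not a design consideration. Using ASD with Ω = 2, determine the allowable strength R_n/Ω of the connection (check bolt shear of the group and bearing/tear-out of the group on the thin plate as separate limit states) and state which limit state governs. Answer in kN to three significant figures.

Bolt shear: A_b = π·20²/4 = 314.2 mm²; R_n = 469 × 314.2 × 10 × 1 / 1000 = 1473 kN → 1473 / 2 = 737 kN.
Bearing (1.5 l_c t F_u ≤ 3.0 d t F_u): upper limit = 3.0·20·8·400 / 1000 = 192 kN.
  Edge l_c = 45 − 22/2 = 34 → r_n = 163.2 kN; interior l_c = 70 − 22 = 48 → r_n = 192 kN.
  R_n,bearing = 2·163.2 + 8·192 = 1862 kN → 1862 / 2 = 931 kN.
Bolt shear governs: 737 kN.

737 kN (bolt shear governs)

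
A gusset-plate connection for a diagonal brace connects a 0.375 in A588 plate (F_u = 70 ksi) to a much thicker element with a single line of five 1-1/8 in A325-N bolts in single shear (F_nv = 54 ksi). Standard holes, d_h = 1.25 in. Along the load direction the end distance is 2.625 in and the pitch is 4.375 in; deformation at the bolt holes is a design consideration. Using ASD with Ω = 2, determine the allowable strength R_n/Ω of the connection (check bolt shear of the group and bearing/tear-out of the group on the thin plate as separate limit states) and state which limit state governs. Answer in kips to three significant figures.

134 kips (bolt shear governs)

Bolt shear: A_b = π·1.125²/4 = 0.994 in²; R_n = 54 × 0.994 × 5 × 1 = 268.4 kips → 268.4 / 2 = 134 kips.
Bearing (1.2 l_c t F_u ≤ 2.4 d t F_u): upper limit = 2.4·1.125·0.375·70 = 70.88 kips.
  Edge l_c = 2.625 − 1.25/2 = 2 → r_n = 63 kips; interior l_c = 4.375 − 1.25 = 3.125 → r_n = 70.88 kips.
  R_n,bearing = 1·63 + 4·70.88 = 346.5 kips → 346.5 / 2 = 173 kips.
Bolt shear governs: 134 kips.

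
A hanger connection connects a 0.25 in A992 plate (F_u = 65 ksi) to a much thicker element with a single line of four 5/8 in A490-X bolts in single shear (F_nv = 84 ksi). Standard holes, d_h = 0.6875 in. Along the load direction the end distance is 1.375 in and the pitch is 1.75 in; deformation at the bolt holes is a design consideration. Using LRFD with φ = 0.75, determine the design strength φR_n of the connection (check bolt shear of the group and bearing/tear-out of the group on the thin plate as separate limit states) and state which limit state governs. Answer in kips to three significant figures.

Bolt shear: A_b = π·0.625²/4 = 0.3068 in²; R_n = 84 × 0.3068 × 4 × 1 = 103.1 kips → 0.75 × 103.1 = 77.3 kips.
Bearing (1.2 l_c t F_u ≤ 2.4 d t F_u): upper limit = 2.4·0.625·0.25·65 = 24.38 kips.
  Edge l_c = 1.375 − 0.6875/2 = 1.031 → r_n = 20.11 kips; interior l_c = 1.75 − 0.6875 = 1.062 → r_n = 20.72 kips.
  R_n,bearing = 1·20.11 + 3·20.72 = 82.27 kips → 0.75 × 82.27 = 61.7 kips.
Bearing governs: 61.7 kips.

61.7 kips (bearing governs)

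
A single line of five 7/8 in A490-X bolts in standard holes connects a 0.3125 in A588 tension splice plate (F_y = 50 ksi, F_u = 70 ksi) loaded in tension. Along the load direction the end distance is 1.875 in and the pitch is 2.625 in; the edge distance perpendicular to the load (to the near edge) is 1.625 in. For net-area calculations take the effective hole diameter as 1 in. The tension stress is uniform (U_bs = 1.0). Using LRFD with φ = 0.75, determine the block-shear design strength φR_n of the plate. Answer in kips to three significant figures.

96 kips

Shear plane L_v = 1.875 + 4·2.625 = 12.38 in; A_gv = 12.38 × 0.3125 = 3.867 in².
A_nv = (12.38 − 4.5·1) × 0.3125 = 2.461 in².
A_nt = (1.625 − 0.5·1) × 0.3125 = 0.3516 in².
0.6 F_u A_nv = 103.4 kips; 0.6 F_y A_gv = 116 kips → shear rupture governs the shear term.
R_n = 103.4 + 1.0 × 70 × 0.3516 = 128 kips.
Design strength φR_n = 0.75 × 128 = 96 kips.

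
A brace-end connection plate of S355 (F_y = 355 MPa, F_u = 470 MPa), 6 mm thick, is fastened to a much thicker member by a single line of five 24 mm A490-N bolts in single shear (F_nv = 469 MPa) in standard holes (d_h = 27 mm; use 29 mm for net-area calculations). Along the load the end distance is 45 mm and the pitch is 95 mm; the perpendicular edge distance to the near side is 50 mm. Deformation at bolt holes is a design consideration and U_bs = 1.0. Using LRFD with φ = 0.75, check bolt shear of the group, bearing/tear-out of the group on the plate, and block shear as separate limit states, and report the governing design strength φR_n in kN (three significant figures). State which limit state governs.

Bolt shear: A_b = π·24²/4 = 452.4 mm²; R_n = 469 × 452.4 × 5 × 1 / 1000 = 1061 kN → 0.75 × 1061 = 796 kN.
Bearing: edge l_c = 31.5, r_n = 106.6 kN; interior l_c = 68, r_n = 162.4 kN; R_n = 106.6 + 4·162.4 = 756.3 kN → 567 kN.
Block shear: A_gv = 2550, A_nv = 1767, A_nt = 213 mm²; R_n = min(0.6F_uA_nv, 0.6F_yA_gv) + U_bs·F_u·A_nt = 598.4 kN → 449 kN.
Block shear governs: 449 kN.

449 kN (block shear governs)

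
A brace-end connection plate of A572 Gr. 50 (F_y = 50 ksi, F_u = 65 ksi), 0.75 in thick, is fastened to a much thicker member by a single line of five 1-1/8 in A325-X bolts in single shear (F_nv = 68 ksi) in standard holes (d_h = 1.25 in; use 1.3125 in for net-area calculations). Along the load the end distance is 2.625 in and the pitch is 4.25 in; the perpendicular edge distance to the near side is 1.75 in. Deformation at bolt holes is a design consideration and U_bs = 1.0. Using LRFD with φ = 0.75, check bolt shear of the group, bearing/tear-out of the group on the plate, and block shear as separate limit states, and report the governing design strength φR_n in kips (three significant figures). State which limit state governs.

Bolt shear: A_b = π·1.125²/4 = 0.994 in²; R_n = 68 × 0.994 × 5 × 1 = 338 kips → 0.75 × 338 = 253 kips.
Bearing: edge l_c = 2, r_n = 117 kips; interior l_c = 3, r_n = 131.6 kips; R_n = 117 + 4·131.6 = 643.5 kips → 483 kips.
Block shear: A_gv = 14.72, A_nv = 10.29, A_nt = 0.8203 in²; R_n = min(0.6F_uA_nv, 0.6F_yA_gv) + U_bs·F_u·A_nt = 454.6 kips → 341 kips.
Bolt shear governs: 253 kips.

253 kips (bolt shear governs)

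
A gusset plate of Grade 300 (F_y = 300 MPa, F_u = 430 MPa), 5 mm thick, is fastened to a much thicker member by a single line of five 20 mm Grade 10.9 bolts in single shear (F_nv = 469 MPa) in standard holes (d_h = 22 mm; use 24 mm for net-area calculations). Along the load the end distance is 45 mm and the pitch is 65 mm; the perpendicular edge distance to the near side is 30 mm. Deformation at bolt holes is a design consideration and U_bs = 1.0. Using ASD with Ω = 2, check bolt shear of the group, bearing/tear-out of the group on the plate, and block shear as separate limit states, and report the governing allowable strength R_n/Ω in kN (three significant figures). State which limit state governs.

Bolt shear: A_b = π·20²/4 = 314.2 mm²; R_n = 469 × 314.2 × 5 × 1 / 1000 = 736.7 kN → 736.7 / 2 = 368 kN.
Bearing: edge l_c = 34, r_n = 87.72 kN; interior l_c = 43, r_n = 103.2 kN; R_n = 87.72 + 4·103.2 = 500.5 kN → 250 kN.
Block shear: A_gv = 1525, A_nv = 985, A_nt = 90 mm²; R_n = min(0.6F_uA_nv, 0.6F_yA_gv) + U_bs·F_u·A_nt = 292.8 kN → 146 kN.
Block shear governs: 146 kN.

146 kN (block shear governs)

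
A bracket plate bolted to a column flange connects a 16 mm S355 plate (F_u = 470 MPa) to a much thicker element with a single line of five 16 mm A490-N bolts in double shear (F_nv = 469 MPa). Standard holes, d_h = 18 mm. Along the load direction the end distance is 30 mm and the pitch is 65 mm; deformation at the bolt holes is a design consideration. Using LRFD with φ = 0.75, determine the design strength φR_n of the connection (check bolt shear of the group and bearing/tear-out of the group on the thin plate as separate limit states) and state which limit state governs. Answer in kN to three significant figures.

Bolt shear: A_b = π·16²/4 = 201.1 mm²; R_n = 469 × 201.1 × 5 × 2 / 1000 = 943 kN → 0.75 × 943 = 707 kN.
Bearing (1.2 l_c t F_u ≤ 2.4 d t F_u): upper limit = 2.4·16·16·470 / 1000 = 288.8 kN.
  Edge l_c = 30 − 18/2 = 21 → r_n = 189.5 kN; interior l_c = 65 − 18 = 47 → r_n = 288.8 kN.
  R_n,bearing = 1·189.5 + 4·288.8 = 1345 kN → 0.75 × 1345 = 1010 kN.
Bolt shear governs: 707 kN.

707 kN (bolt shear governs)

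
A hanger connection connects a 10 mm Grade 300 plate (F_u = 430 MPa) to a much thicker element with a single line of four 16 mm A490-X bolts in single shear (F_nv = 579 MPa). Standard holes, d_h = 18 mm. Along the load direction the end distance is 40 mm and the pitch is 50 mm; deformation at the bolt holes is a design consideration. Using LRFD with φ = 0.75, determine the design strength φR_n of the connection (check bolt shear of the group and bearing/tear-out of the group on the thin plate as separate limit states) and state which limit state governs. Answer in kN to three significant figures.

349 kN (bolt shear governs)

Bolt shear: A_b = π·16²/4 = 201.1 mm²; R_n = 579 × 201.1 × 4 × 1 / 1000 = 465.7 kN → 0.75 × 465.7 = 349 kN.
Bearing (1.2 l_c t F_u ≤ 2.4 d t F_u): upper limit = 2.4·16·10·430 / 1000 = 165.1 kN.
  Edge l_c = 40 − 18/2 = 31 → r_n = 160 kN; interior l_c = 50 − 18 = 32 → r_n = 165.1 kN.
  R_n,bearing = 1·160 + 3·165.1 = 655.3 kN → 0.75 × 655.3 = 491 kN.
Bolt shear governs: 349 kN.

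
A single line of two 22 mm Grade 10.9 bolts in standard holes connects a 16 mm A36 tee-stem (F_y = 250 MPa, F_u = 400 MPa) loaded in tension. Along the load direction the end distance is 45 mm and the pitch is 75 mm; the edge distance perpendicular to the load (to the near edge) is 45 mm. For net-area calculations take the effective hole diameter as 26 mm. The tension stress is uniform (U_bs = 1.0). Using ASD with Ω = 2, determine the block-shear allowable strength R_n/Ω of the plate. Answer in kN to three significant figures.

Shear plane L_v = 45 + 1·75 = 120 mm; A_gv = 120 × 16 = 1920 mm².
A_nv = (120 − 1.5·26) × 16 = 1296 mm².
A_nt = (45 − 0.5·26) × 16 = 512 mm².
0.6 F_u A_nv = 311 kN; 0.6 F_y A_gv = 288 kN → shear yielding governs the shear term.
R_n = 288 + 1.0 × 400 × 512 / 1000 = 492.8 kN.
Allowable strength R_n/Ω = 492.8 / 2 = 246 kN.

246 kN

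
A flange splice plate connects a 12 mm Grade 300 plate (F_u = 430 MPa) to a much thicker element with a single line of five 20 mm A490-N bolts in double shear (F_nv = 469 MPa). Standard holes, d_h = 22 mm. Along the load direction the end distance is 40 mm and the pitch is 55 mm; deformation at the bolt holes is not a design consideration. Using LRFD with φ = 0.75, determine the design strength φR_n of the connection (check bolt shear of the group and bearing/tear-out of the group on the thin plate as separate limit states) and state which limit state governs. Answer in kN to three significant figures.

Bolt shear: A_b = π·20²/4 = 314.2 mm²; R_n = 469 × 314.2 × 5 × 2 / 1000 = 1473 kN → 0.75 × 1473 = 1110 kN.
Bearing (1.5 l_c t F_u ≤ 3.0 d t F_u): upper limit = 3.0·20·12·430 / 1000 = 309.6 kN.
  Edge l_c = 40 − 22/2 = 29 → r_n = 224.5 kN; interior l_c = 55 − 22 = 33 → r_n = 255.4 kN.
  R_n,bearing = 1·224.5 + 4·255.4 = 1246 kN → 0.75 × 1246 = 935 kN.
Bearing governs: 935 kN.

935 kN (bearing governs)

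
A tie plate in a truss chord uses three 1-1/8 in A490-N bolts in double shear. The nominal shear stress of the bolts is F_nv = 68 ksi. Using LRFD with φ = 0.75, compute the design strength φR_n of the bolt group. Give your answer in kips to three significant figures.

A_b = π × 1.125² / 4 = 0.994 in².
R_n = F_nv · A_b · n · n_s = 68 × 0.994 × 3 × 2 = 405.6 kips.
Design strength φR_n = 0.75 × 405.6 = 304 kips.

304 kips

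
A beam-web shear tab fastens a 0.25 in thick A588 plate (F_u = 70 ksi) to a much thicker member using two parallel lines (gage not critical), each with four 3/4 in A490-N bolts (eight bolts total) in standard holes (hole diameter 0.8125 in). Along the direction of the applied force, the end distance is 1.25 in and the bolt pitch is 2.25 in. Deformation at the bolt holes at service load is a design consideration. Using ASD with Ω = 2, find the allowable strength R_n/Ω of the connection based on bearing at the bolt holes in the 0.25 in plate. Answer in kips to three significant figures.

108 kips

Per bolt r_n = 1.2 l_c t F_u ≤ 2.4 d t F_u; upper limit = 2.4 × 0.75 × 0.25 × 70 = 31.5 kips.
Edge bolt: l_c = 1.25 − 0.8125/2 = 0.8438 in → 1.2 × 0.8438 × 0.25 × 70 = 17.72 → r_n = 17.72 kips.
Interior bolts: l_c = 2.25 − 0.8125 = 1.438 in → 1.2 × 1.438 × 0.25 × 70 = 30.19 → r_n = 30.19 kips.
R_n = 2 × 17.72 + 6 × 30.19 = 216.6 kips.
Allowable strength R_n/Ω = 216.6 / 2 = 108 kips.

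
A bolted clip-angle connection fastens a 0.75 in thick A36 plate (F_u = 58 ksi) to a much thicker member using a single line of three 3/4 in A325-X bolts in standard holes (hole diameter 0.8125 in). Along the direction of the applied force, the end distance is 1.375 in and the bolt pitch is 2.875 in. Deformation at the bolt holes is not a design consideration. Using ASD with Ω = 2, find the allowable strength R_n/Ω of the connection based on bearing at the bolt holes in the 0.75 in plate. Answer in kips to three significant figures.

129 kips

Per bolt r_n = 1.5 l_c t F_u ≤ 3.0 d t F_u; upper limit = 3.0 × 0.75 × 0.75 × 58 = 97.88 kips.
Edge bolt: l_c = 1.375 − 0.8125/2 = 0.9688 in → 1.5 × 0.9688 × 0.75 × 58 = 63.21 → r_n = 63.21 kips.
Interior bolts: l_c = 2.875 − 0.8125 = 2.062 in → 1.5 × 2.062 × 0.75 × 58 = 134.6 → r_n = 97.88 kips.
R_n = 1 × 63.21 + 2 × 97.88 = 259 kips.
Allowable strength R_n/Ω = 259 / 2 = 129 kips.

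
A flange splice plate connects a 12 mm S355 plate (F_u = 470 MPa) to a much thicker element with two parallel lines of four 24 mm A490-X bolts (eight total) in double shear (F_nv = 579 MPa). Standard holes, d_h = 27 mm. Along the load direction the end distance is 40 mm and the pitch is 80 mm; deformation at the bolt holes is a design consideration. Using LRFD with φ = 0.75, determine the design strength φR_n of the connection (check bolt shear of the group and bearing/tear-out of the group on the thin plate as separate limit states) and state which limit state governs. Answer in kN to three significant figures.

1730 kN (bearing governs)

Bolt shear: A_b = π·24²/4 = 452.4 mm²; R_n = 579 × 452.4 × 8 × 2 / 1000 = 4191 kN → 0.75 × 4191 = 3140 kN.
Bearing (1.2 l_c t F_u ≤ 2.4 d t F_u): upper limit = 2.4·24·12·470 / 1000 = 324.9 kN.
  Edge l_c = 40 − 27/2 = 26.5 → r_n = 179.4 kN; interior l_c = 80 − 27 = 53 → r_n = 324.9 kN.
  R_n,bearing = 2·179.4 + 6·324.9 = 2308 kN → 0.75 × 2308 = 1730 kN.
Bearing governs: 1730 kN.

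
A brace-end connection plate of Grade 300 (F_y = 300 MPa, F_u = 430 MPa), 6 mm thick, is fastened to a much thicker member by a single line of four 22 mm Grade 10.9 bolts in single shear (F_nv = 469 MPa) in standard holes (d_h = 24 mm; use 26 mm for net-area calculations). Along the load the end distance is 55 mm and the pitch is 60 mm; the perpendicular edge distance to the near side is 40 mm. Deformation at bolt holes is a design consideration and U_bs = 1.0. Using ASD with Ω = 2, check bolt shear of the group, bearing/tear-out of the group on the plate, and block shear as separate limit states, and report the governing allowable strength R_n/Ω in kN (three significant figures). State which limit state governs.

146 kN (block shear governs)

Bolt shear: A_b = π·22²/4 = 380.1 mm²; R_n = 469 × 380.1 × 4 × 1 / 1000 = 713.1 kN → 713.1 / 2 = 357 kN.
Bearing: edge l_c = 43, r_n = 133.1 kN; interior l_c = 36, r_n = 111.5 kN; R_n = 133.1 + 3·111.5 = 467.5 kN → 234 kN.
Block shear: A_gv = 1410, A_nv = 864, A_nt = 162 mm²; R_n = min(0.6F_uA_nv, 0.6F_yA_gv) + U_bs·F_u·A_nt = 292.6 kN → 146 kN.
Block shear governs: 146 kN.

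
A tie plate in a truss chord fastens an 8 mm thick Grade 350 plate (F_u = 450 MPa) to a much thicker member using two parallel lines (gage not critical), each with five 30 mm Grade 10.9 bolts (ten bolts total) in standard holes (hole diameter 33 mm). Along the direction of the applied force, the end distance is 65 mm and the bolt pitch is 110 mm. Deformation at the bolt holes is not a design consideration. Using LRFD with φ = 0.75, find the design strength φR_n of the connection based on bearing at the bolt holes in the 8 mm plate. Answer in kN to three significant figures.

2340 kN

Per bolt r_n = 1.5 l_c t F_u ≤ 3.0 d t F_u; upper limit = 3.0 × 30 × 8 × 450 / 1000 = 324 kN.
Edge bolt: l_c = 65 − 33/2 = 48.5 mm → 1.5 × 48.5 × 8 × 450 / 1000 = 261.9 → r_n = 261.9 kN.
Interior bolts: l_c = 110 − 33 = 77 mm → 1.5 × 77 × 8 × 450 / 1000 = 415.8 → r_n = 324 kN.
R_n = 2 × 261.9 + 8 × 324 = 3116 kN.
Design strength φR_n = 0.75 × 3116 = 2340 kN.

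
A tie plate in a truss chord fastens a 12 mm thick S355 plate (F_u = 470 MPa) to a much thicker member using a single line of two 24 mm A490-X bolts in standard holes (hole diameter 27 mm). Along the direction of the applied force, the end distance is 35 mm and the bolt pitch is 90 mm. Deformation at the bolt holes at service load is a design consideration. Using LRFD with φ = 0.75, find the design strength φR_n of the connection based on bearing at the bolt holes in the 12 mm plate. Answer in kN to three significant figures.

Per bolt r_n = 1.2 l_c t F_u ≤ 2.4 d t F_u; upper limit = 2.4 × 24 × 12 × 470 / 1000 = 324.9 kN.
Edge bolt: l_c = 35 − 27/2 = 21.5 mm → 1.2 × 21.5 × 12 × 470 / 1000 = 145.5 → r_n = 145.5 kN.
Interior bolts: l_c = 90 − 27 = 63 mm → 1.2 × 63 × 12 × 470 / 1000 = 426.4 → r_n = 324.9 kN.
R_n = 1 × 145.5 + 1 × 324.9 = 470.4 kN.
Design strength φR_n = 0.75 × 470.4 = 353 kN.

353 kN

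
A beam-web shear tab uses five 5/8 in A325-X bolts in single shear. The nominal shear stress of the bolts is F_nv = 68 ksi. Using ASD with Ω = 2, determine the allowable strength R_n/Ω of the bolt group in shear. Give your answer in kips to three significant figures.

52.2 kips

A_b = π × 0.625² / 4 = 0.3068 in².
R_n = F_nv · A_b · n · n_s = 68 × 0.3068 × 5 × 1 = 104.3 kips.
Allowable strength R_n/Ω = 104.3 / 2 = 52.2 kips.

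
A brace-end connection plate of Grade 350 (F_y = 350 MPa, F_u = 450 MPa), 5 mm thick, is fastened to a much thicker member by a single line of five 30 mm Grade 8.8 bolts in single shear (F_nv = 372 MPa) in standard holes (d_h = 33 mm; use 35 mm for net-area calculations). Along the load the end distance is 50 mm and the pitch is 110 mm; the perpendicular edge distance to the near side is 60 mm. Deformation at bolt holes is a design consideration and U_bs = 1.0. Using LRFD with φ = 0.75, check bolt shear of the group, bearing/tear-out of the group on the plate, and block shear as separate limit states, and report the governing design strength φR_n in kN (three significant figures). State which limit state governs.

408 kN (block shear governs)

Bolt shear: A_b = π·30²/4 = 706.9 mm²; R_n = 372 × 706.9 × 5 × 1 / 1000 = 1315 kN → 0.75 × 1315 = 986 kN.
Bearing: edge l_c = 33.5, r_n = 90.45 kN; interior l_c = 77, r_n = 162 kN; R_n = 90.45 + 4·162 = 738.5 kN → 554 kN.
Block shear: A_gv = 2450, A_nv = 1662, A_nt = 212.5 mm²; R_n = min(0.6F_uA_nv, 0.6F_yA_gv) + U_bs·F_u·A_nt = 544.5 kN → 408 kN.
Block shear governs: 408 kN.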